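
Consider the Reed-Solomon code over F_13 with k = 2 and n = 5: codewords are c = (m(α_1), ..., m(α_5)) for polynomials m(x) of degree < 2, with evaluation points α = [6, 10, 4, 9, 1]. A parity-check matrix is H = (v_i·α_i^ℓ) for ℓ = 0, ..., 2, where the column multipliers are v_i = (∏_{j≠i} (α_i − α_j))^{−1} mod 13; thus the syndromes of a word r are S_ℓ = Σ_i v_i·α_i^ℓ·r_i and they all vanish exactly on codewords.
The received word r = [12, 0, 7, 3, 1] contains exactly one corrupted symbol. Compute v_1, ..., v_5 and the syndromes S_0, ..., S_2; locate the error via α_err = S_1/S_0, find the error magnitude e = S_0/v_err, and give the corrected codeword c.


S = (1, 4, 3), error at position 3, error magnitude e = 2, c = [12, 0, 5, 3, 1].

Step 1: column multipliers v_i = (∏_{j≠i}(α_i − α_j))^{−1} mod 13.
  i = 1 (α = 6): (6−10)(6−4)(6−9)(6−1) = (−4)·2·(−3)·5 = 120 ≡ 3, so v_1 = 3^{−1} = 9 (mod 13).
  i = 2 (α = 10): (10−6)(10−4)(10−9)(10−1) = 4·6·1·9 = 216 ≡ 8, so v_2 = 8^{−1} = 5 (mod 13).
  i = 3 (α = 4): (4−6)(4−10)(4−9)(4−1) = (−2)·(−6)·(−5)·3 = −180 ≡ 2, so v_3 = 2^{−1} = 7 (mod 13).
  i = 4 (α = 9): (9−6)(9−10)(9−4)(9−1) = 3·(−1)·5·8 = −120 ≡ 10, so v_4 = 10^{−1} = 4 (mod 13).
  i = 5 (α = 1): (1−6)(1−10)(1−4)(1−9) = (−5)·(−9)·(−3)·(−8) = 1080 ≡ 1, so v_5 = 1^{−1} = 1 (mod 13).
  v = [9, 5, 7, 4, 1].
Step 2: syndromes of r = [12, 0, 7, 3, 1] (all sums mod 13).
  S_0 = Σ v_i r_i = 9·12 + 5·0 + 7·7 + 4·3 + 1·1 = 170 ≡ 1.
  S_1 = Σ v_i α_i r_i = 9·6·12 + 5·10·0 + 7·4·7 + 4·9·3 + 1·1·1 = 953 ≡ 4.
  α_i^2 mod 13 = [10, 9, 3, 3, 1].
  S_2 = Σ v_i α_i^2 r_i = 9·10·12 + 5·9·0 + 7·3·7 + 4·3·3 + 1·1·1 = 1264 ≡ 3.
  S = (1, 4, 3) ≠ 0, so r is not a codeword (an error is present).
Step 3: locate the error. For a single error e at position i, S_ℓ = v_i·e·α_i^ℓ, so α_err = S_1/S_0.
  S_0^{−1} = 1^{−1} = 1 (mod 13), so α_err = 4·1 = 4 ≡ 4 = α_3. Error position i = 3.
  Consistency check: S_2/S_1 = 3·10 = 30 ≡ 4 = α_err ✓ (single-error assumption holds).
Step 4: error magnitude e = S_0/v_3 = S_0·∏_{j≠3}(α_3 − α_j) = 1·2 = 2 ≡ 2 (mod 13).
Step 5: correct position 3: c_3 = r_3 − e = 7 − 2 ≡ 5 (mod 13). Hence c = [12, 0, 5, 3, 1].
  Check: interpolating c through the α_i gives m(x) = 4 + 10·x (degree < 2) with m(α_i) = c_i for every i, so c is indeed a codeword.


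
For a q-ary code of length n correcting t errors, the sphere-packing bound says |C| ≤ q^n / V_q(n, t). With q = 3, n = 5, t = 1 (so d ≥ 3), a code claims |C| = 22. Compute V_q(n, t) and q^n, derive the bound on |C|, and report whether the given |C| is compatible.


V_q(n, t) = 11, q^n = 243, Hamming bound = 22, |C| = 22 ≤ bound (satisfied).

Step 1: Compute V_q(n, t) = Σ_{j=0}^1 C(n, j) (q−1)^j.
  j = 0: C(5,0)·(2)^0 = 1·1 = 1.
  j = 1: C(5,1)·(2)^1 = 5·2 = 10.
  V_q(n, t) = 1 + 10 = 11.
Step 2: q^n = 3^5 = 243.
Step 3: Hamming bound ⌊q^n / V_q(n,t)⌋ = ⌊243/11⌋ = 22.
Step 4: Compare |C| = 22 to 22: satisfied.
The claimed |C| lies at the Hamming bound (tight).


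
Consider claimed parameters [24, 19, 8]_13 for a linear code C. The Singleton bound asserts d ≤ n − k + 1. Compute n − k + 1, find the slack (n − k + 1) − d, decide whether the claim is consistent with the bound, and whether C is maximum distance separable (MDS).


Singleton RHS = n − k + 1 = 6, slack = -2, bound violated (no such code; not MDS).

Singleton bound: d ≤ n − k + 1.
Here n = 24, k = 19, so n − k + 1 = 6.
Given d = 8, check d ≤ 6: NO.
Slack = (n − k + 1) − d = -2.
The slack is negative: d = 8 exceeds n − k + 1 = 6 by 2, so the Singleton bound is violated and no linear [24, 19, 8]_13 code can exist. In particular it is not MDS (MDS requires d = n − k + 1 exactly).
Description: the claimed parameters are [24, 19, 8]_13; such a code would be impossible (violates the Singleton bound).


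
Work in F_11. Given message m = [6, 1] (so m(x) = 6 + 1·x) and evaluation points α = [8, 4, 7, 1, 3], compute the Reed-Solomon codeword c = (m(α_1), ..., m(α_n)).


c = [3, 10, 2, 7, 9]

Message polynomial: m(x) = 6 + 1·x (mod 11).
For each evaluation point α_i, compute m(α_i) mod 11:
  α_1 = 8: Horner steps 1 → 3, so m(8) = 3.
  α_2 = 4: Horner steps 1 → 10, so m(4) = 10.
  α_3 = 7: Horner steps 1 → 2, so m(7) = 2.
  α_4 = 1: Horner steps 1 → 7, so m(1) = 7.
  α_5 = 3: Horner steps 1 → 9, so m(3) = 9.
Codeword c = [3, 10, 2, 7, 9] ∈ F_11^5.


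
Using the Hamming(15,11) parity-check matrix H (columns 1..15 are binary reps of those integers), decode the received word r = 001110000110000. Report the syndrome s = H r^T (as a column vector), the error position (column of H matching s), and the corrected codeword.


s = (0, 0, 1, 1)^T, error position = 3, corrected codeword c = 000110000110000

Compute s = H r^T mod 2 one row at a time:
  s_1 = 0 + 0 + 1 + 1 + 0 + 0 + 0 + 0 = 2 ≡ 0 (mod 2).
  s_2 = 1 + 1 + 0 + 0 + 0 + 0 + 0 + 0 = 2 ≡ 0 (mod 2).
  s_3 = 0 + 1 + 0 + 0 + 1 + 1 + 0 + 0 = 3 ≡ 1 (mod 2).
  s_4 = 0 + 1 + 1 + 0 + 0 + 1 + 0 + 0 = 3 ≡ 1 (mod 2).
s = (0, 0, 1, 1)^T — this equals column 3 of H (binary 0011), so error is at position 3.
Correct: flip bit 3 of r = 001110000110000 to get c = 000110000110000.


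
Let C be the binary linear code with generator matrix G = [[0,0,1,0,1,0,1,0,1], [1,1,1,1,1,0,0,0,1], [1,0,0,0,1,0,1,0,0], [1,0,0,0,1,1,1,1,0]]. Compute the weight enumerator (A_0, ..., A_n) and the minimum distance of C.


Weight distribution: A_0 = 1, A_2 = 1, A_3 = 3, A_4 = 2, A_5 = 4, A_6 = 3, A_7 = 1, A_8 = 1. Minimum distance d = 2.

Enumerate all 2^4 = 16 messages m ∈ F_2^4.
For each, compute codeword c = mG in F_2^9, then tally its weight.
  m = 0000 → c = 000000000, weight = 0.
  m = 1000 → c = 001010101, weight = 4.
  m = 0100 → c = 111110001, weight = 6.
  m = 1100 → c = 110100100, weight = 4.
  m = 0010 → c = 100010100, weight = 3.
  m = 1010 → c = 101000001, weight = 3.
  m = 0110 → c = 011100101, weight = 5.
  m = 1110 → c = 010110000, weight = 3.
  m = 0001 → c = 100011110, weight = 5.
  m = 1001 → c = 101001011, weight = 5.
  m = 0101 → c = 011101111, weight = 7.
  m = 1101 → c = 010111010, weight = 5.
  m = 0011 → c = 000001010, weight = 2.
  m = 1011 → c = 001011111, weight = 6.
  m = 0111 → c = 111111011, weight = 8.
  m = 1111 → c = 110101110, weight = 6.
Tally weights:
  weight 0: 1 codewords.
  weight 2: 1 codewords.
  weight 3: 3 codewords.
  weight 4: 2 codewords.
  weight 5: 4 codewords.
  weight 6: 3 codewords.
  weight 7: 1 codewords.
  weight 8: 1 codewords.
Minimum distance d = smallest w > 0 with A_w > 0 = 2.
Sanity: Σ A_w = 16 = 2^4 = 16 ✓.


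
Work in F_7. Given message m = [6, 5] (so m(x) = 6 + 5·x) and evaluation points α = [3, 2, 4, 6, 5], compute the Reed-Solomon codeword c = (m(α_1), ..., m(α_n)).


c = [0, 2, 5, 1, 3]

Message polynomial: m(x) = 6 + 5·x (mod 7).
For each evaluation point α_i, compute m(α_i) mod 7:
  α_1 = 3: Horner steps 5 → 0, so m(3) = 0.
  α_2 = 2: Horner steps 5 → 2, so m(2) = 2.
  α_3 = 4: Horner steps 5 → 5, so m(4) = 5.
  α_4 = 6: Horner steps 5 → 1, so m(6) = 1.
  α_5 = 5: Horner steps 5 → 3, so m(5) = 3.
Codeword c = [0, 2, 5, 1, 3] ∈ F_7^5.


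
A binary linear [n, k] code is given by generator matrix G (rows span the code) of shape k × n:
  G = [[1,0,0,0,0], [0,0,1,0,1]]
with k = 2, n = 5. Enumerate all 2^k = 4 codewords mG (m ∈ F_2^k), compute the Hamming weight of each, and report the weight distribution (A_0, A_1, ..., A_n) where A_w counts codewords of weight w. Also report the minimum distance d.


Weight distribution: A_0 = 1, A_1 = 1, A_2 = 1, A_3 = 1. Minimum distance d = 1.

Enumerate all 2^2 = 4 messages m ∈ F_2^2.
For each, compute codeword c = mG in F_2^5, then tally its weight.
  m = 00 → c = 00000, weight = 0.
  m = 10 → c = 10000, weight = 1.
  m = 01 → c = 00101, weight = 2.
  m = 11 → c = 10101, weight = 3.
Tally weights:
  weight 0: 1 codewords.
  weight 1: 1 codewords.
  weight 2: 1 codewords.
  weight 3: 1 codewords.
Minimum distance d = smallest w > 0 with A_w > 0 = 1.
Sanity: Σ A_w = 4 = 2^2 = 4 ✓.


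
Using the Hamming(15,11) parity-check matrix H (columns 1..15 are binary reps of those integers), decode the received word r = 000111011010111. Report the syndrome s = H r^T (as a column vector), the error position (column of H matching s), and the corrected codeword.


s = (0, 0, 0, 1)^T, error position = 1, corrected codeword c = 100111011010111

Compute s = H r^T mod 2 one row at a time:
  s_1 = 1 + 1 + 0 + 1 + 0 + 1 + 1 + 1 = 6 ≡ 0 (mod 2).
  s_2 = 1 + 1 + 1 + 0 + 0 + 1 + 1 + 1 = 6 ≡ 0 (mod 2).
  s_3 = 0 + 0 + 1 + 0 + 0 + 1 + 1 + 1 = 4 ≡ 0 (mod 2).
  s_4 = 0 + 0 + 1 + 0 + 1 + 1 + 1 + 1 = 5 ≡ 1 (mod 2).
s = (0, 0, 0, 1)^T — this equals column 1 of H (binary 0001), so error is at position 1.
Correct: flip bit 1 of r = 000111011010111 to get c = 100111011010111.


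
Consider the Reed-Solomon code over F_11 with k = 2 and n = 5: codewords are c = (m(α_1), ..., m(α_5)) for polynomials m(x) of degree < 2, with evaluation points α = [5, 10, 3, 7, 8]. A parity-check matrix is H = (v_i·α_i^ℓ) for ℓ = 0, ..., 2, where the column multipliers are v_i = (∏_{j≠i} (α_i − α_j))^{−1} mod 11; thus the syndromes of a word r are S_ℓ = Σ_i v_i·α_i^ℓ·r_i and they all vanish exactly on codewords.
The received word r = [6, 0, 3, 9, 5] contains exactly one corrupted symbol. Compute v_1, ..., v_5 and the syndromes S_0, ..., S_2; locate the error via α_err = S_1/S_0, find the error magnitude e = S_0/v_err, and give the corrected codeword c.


S = (3, 8, 3), error at position 2, error magnitude e = 3, c = [6, 8, 3, 9, 5].

Step 1: column multipliers v_i = (∏_{j≠i}(α_i − α_j))^{−1} mod 11.
  i = 1 (α = 5): (5−10)(5−3)(5−7)(5−8) = (−5)·2·(−2)·(−3) = −60 ≡ 6, so v_1 = 6^{−1} = 2 (mod 11).
  i = 2 (α = 10): (10−5)(10−3)(10−7)(10−8) = 5·7·3·2 = 210 ≡ 1, so v_2 = 1^{−1} = 1 (mod 11).
  i = 3 (α = 3): (3−5)(3−10)(3−7)(3−8) = (−2)·(−7)·(−4)·(−5) = 280 ≡ 5, so v_3 = 5^{−1} = 9 (mod 11).
  i = 4 (α = 7): (7−5)(7−10)(7−3)(7−8) = 2·(−3)·4·(−1) = 24 ≡ 2, so v_4 = 2^{−1} = 6 (mod 11).
  i = 5 (α = 8): (8−5)(8−10)(8−3)(8−7) = 3·(−2)·5·1 = −30 ≡ 3, so v_5 = 3^{−1} = 4 (mod 11).
  v = [2, 1, 9, 6, 4].
Step 2: syndromes of r = [6, 0, 3, 9, 5] (all sums mod 11).
  S_0 = Σ v_i r_i = 2·6 + 1·0 + 9·3 + 6·9 + 4·5 = 113 ≡ 3.
  S_1 = Σ v_i α_i r_i = 2·5·6 + 1·10·0 + 9·3·3 + 6·7·9 + 4·8·5 = 679 ≡ 8.
  α_i^2 mod 11 = [3, 1, 9, 5, 9].
  S_2 = Σ v_i α_i^2 r_i = 2·3·6 + 1·1·0 + 9·9·3 + 6·5·9 + 4·9·5 = 729 ≡ 3.
  S = (3, 8, 3) ≠ 0, so r is not a codeword (an error is present).
Step 3: locate the error. For a single error e at position i, S_ℓ = v_i·e·α_i^ℓ, so α_err = S_1/S_0.
  S_0^{−1} = 3^{−1} = 4 (mod 11), so α_err = 8·4 = 32 ≡ 10 = α_2. Error position i = 2.
  Consistency check: S_2/S_1 = 3·7 = 21 ≡ 10 = α_err ✓ (single-error assumption holds).
Step 4: error magnitude e = S_0/v_2 = S_0·∏_{j≠2}(α_2 − α_j) = 3·1 = 3 ≡ 3 (mod 11).
Step 5: correct position 2: c_2 = r_2 − e = 0 − 3 ≡ 8 (mod 11). Hence c = [6, 8, 3, 9, 5].
  Check: interpolating c through the α_i gives m(x) = 4 + 7·x (degree < 2) with m(α_i) = c_i for every i, so c is indeed a codeword.


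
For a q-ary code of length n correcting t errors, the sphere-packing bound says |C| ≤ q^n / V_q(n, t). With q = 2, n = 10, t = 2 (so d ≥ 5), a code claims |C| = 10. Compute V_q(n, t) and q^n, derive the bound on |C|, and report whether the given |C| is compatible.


V_q(n, t) = 56, q^n = 1024, Hamming bound = 18, |C| = 10 ≤ bound (satisfied).

Step 1: Compute V_q(n, t) = Σ_{j=0}^2 C(n, j) (q−1)^j.
  j = 0: C(10,0)·(1)^0 = 1·1 = 1.
  j = 1: C(10,1)·(1)^1 = 10·1 = 10.
  j = 2: C(10,2)·(1)^2 = 45·1 = 45.
  V_q(n, t) = 1 + 10 + 45 = 56.
Step 2: q^n = 2^10 = 1024.
Step 3: Hamming bound ⌊q^n / V_q(n,t)⌋ = ⌊1024/56⌋ = 18.
Step 4: Compare |C| = 10 to 18: satisfied.
The claimed |C| lies below the Hamming bound.


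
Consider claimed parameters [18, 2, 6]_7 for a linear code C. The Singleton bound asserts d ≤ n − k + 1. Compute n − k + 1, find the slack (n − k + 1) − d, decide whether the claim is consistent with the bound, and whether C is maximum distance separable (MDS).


Singleton RHS = n − k + 1 = 17, slack = 11, bound satisfied, not MDS.

Singleton bound: d ≤ n − k + 1.
Here n = 18, k = 2, so n − k + 1 = 17.
Given d = 6, check d ≤ 17: YES.
Slack = (n − k + 1) − d = 11.
The code is NOT MDS (slack = 11 > 0).
Description: the claimed parameters are [18, 2, 6]_7; such a code would be non-MDS.


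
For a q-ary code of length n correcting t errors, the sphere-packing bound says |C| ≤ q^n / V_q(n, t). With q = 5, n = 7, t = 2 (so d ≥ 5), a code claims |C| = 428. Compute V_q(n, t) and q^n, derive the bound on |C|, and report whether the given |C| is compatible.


V_q(n, t) = 365, q^n = 78125, Hamming bound = 214, |C| = 428 > bound (violated).

Step 1: Compute V_q(n, t) = Σ_{j=0}^2 C(n, j) (q−1)^j.
  j = 0: C(7,0)·(4)^0 = 1·1 = 1.
  j = 1: C(7,1)·(4)^1 = 7·4 = 28.
  j = 2: C(7,2)·(4)^2 = 21·16 = 336.
  V_q(n, t) = 1 + 28 + 336 = 365.
Step 2: q^n = 5^7 = 78125.
Step 3: Hamming bound ⌊q^n / V_q(n,t)⌋ = ⌊78125/365⌋ = 214.
Step 4: Compare |C| = 428 to 214: violated.
The claimed |C| lies above the Hamming bound, so no 5-ary code of length 7 with d ≥ 5 can have 428 codewords.


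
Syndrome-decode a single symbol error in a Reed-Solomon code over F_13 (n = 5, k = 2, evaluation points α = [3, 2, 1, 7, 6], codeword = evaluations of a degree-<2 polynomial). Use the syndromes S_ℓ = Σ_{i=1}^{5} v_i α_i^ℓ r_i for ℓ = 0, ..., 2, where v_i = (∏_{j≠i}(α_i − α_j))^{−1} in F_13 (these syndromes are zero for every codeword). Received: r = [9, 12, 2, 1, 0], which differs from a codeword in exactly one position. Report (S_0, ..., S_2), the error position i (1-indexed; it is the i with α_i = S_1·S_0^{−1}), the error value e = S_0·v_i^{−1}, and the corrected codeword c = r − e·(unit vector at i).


S = (10, 5, 9), error at position 4, error magnitude e = 4, c = [9, 12, 2, 10, 0].

Step 1: column multipliers v_i = (∏_{j≠i}(α_i − α_j))^{−1} mod 13.
  i = 1 (α = 3): (3−2)(3−1)(3−7)(3−6) = 1·2·(−4)·(−3) = 24 ≡ 11, so v_1 = 11^{−1} = 6 (mod 13).
  i = 2 (α = 2): (2−3)(2−1)(2−7)(2−6) = (−1)·1·(−5)·(−4) = −20 ≡ 6, so v_2 = 6^{−1} = 11 (mod 13).
  i = 3 (α = 1): (1−3)(1−2)(1−7)(1−6) = (−2)·(−1)·(−6)·(−5) = 60 ≡ 8, so v_3 = 8^{−1} = 5 (mod 13).
  i = 4 (α = 7): (7−3)(7−2)(7−1)(7−6) = 4·5·6·1 = 120 ≡ 3, so v_4 = 3^{−1} = 9 (mod 13).
  i = 5 (α = 6): (6−3)(6−2)(6−1)(6−7) = 3·4·5·(−1) = −60 ≡ 5, so v_5 = 5^{−1} = 8 (mod 13).
  v = [6, 11, 5, 9, 8].
Step 2: syndromes of r = [9, 12, 2, 1, 0] (all sums mod 13).
  S_0 = Σ v_i r_i = 6·9 + 11·12 + 5·2 + 9·1 + 8·0 = 205 ≡ 10.
  S_1 = Σ v_i α_i r_i = 6·3·9 + 11·2·12 + 5·1·2 + 9·7·1 + 8·6·0 = 499 ≡ 5.
  α_i^2 mod 13 = [9, 4, 1, 10, 10].
  S_2 = Σ v_i α_i^2 r_i = 6·9·9 + 11·4·12 + 5·1·2 + 9·10·1 + 8·10·0 = 1114 ≡ 9.
  S = (10, 5, 9) ≠ 0, so r is not a codeword (an error is present).
Step 3: locate the error. For a single error e at position i, S_ℓ = v_i·e·α_i^ℓ, so α_err = S_1/S_0.
  S_0^{−1} = 10^{−1} = 4 (mod 13), so α_err = 5·4 = 20 ≡ 7 = α_4. Error position i = 4.
  Consistency check: S_2/S_1 = 9·8 = 72 ≡ 7 = α_err ✓ (single-error assumption holds).
Step 4: error magnitude e = S_0/v_4 = S_0·∏_{j≠4}(α_4 − α_j) = 10·3 = 30 ≡ 4 (mod 13).
Step 5: correct position 4: c_4 = r_4 − e = 1 − 4 ≡ 10 (mod 13). Hence c = [9, 12, 2, 10, 0].
  Check: interpolating c through the α_i gives m(x) = 5 + 10·x (degree < 2) with m(α_i) = c_i for every i, so c is indeed a codeword.


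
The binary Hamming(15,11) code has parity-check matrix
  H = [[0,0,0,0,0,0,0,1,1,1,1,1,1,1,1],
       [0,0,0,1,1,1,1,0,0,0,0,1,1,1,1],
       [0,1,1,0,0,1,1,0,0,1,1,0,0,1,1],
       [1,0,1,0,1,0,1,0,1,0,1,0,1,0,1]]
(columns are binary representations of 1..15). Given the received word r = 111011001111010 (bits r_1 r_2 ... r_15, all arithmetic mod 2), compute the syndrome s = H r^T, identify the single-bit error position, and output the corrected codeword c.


s = (1, 0, 0, 1)^T, error position = 9, corrected codeword c = 111011000111010

Compute s = H r^T mod 2 one row at a time:
  s_1 = 0 + 1 + 1 + 1 + 1 + 0 + 1 + 0 = 5 ≡ 1 (mod 2).
  s_2 = 0 + 1 + 1 + 0 + 1 + 0 + 1 + 0 = 4 ≡ 0 (mod 2).
  s_3 = 1 + 1 + 1 + 0 + 1 + 1 + 1 + 0 = 6 ≡ 0 (mod 2).
  s_4 = 1 + 1 + 1 + 0 + 1 + 1 + 0 + 0 = 5 ≡ 1 (mod 2).
s = (1, 0, 0, 1)^T — this equals column 9 of H (binary 1001), so error is at position 9.
Correct: flip bit 9 of r = 111011001111010 to get c = 111011000111010.


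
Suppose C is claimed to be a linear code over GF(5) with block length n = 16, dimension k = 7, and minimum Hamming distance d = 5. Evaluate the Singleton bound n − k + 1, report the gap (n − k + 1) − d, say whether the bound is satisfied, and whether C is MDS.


Singleton RHS = n − k + 1 = 10, slack = 5, bound satisfied, not MDS.

Singleton bound: d ≤ n − k + 1.
Here n = 16, k = 7, so n − k + 1 = 10.
Given d = 5, check d ≤ 10: YES.
Slack = (n − k + 1) − d = 5.
The code is NOT MDS (slack = 5 > 0).
Description: the claimed parameters are [16, 7, 5]_5; such a code would be non-MDS.


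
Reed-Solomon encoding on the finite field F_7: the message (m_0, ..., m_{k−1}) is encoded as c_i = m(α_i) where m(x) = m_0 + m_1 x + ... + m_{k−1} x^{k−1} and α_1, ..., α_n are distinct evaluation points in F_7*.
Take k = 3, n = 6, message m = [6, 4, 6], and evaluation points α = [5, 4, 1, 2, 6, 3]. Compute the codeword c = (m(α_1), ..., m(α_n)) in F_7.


c = [1, 6, 2, 3, 1, 2]

Message polynomial: m(x) = 6 + 4·x + 6·x^2 (mod 7).
For each evaluation point α_i, compute m(α_i) mod 7:
  α_1 = 5: Horner steps 6 → 6 → 1, so m(5) = 1.
  α_2 = 4: Horner steps 6 → 0 → 6, so m(4) = 6.
  α_3 = 1: Horner steps 6 → 3 → 2, so m(1) = 2.
  α_4 = 2: Horner steps 6 → 2 → 3, so m(2) = 3.
  α_5 = 6: Horner steps 6 → 5 → 1, so m(6) = 1.
  α_6 = 3: Horner steps 6 → 1 → 2, so m(3) = 2.
Codeword c = [1, 6, 2, 3, 1, 2] ∈ F_7^6.


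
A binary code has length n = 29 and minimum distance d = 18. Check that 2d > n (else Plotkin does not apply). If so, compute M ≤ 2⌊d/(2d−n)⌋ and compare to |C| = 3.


Plotkin bound M ≤ 4; given |C| = 3 ≤ bound (satisfied).

Check applicability: 2d = 36, n = 29.
2d − n = 7 > 0, so Plotkin applies.
Compute d/(2d−n) = 18/7 ≈ 2.5714.
⌊d/(2d−n)⌋ = 2.
Plotkin bound: M ≤ 2·2 = 4.
Given |C| = 3, check: satisfied.
This |C| is below the Plotkin bound.


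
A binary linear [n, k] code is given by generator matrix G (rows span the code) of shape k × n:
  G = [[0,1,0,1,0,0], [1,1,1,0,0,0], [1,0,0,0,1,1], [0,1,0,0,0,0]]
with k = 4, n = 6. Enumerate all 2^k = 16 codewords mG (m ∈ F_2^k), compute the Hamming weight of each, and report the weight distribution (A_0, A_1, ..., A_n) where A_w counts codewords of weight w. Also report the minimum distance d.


Weight distribution: A_0 = 1, A_1 = 2, A_2 = 2, A_3 = 4, A_4 = 5, A_5 = 2. Minimum distance d = 1.

Enumerate all 2^4 = 16 messages m ∈ F_2^4.
For each, compute codeword c = mG in F_2^6, then tally its weight.
  m = 0000 → c = 000000, weight = 0.
  m = 1000 → c = 010100, weight = 2.
  m = 0100 → c = 111000, weight = 3.
  m = 1100 → c = 101100, weight = 3.
  m = 0010 → c = 100011, weight = 3.
  m = 1010 → c = 110111, weight = 5.
  m = 0110 → c = 011011, weight = 4.
  m = 1110 → c = 001111, weight = 4.
  m = 0001 → c = 010000, weight = 1.
  m = 1001 → c = 000100, weight = 1.
  m = 0101 → c = 101000, weight = 2.
  m = 1101 → c = 111100, weight = 4.
  m = 0011 → c = 110011, weight = 4.
  m = 1011 → c = 100111, weight = 4.
  m = 0111 → c = 001011, weight = 3.
  m = 1111 → c = 011111, weight = 5.
Tally weights:
  weight 0: 1 codewords.
  weight 1: 2 codewords.
  weight 2: 2 codewords.
  weight 3: 4 codewords.
  weight 4: 5 codewords.
  weight 5: 2 codewords.
Minimum distance d = smallest w > 0 with A_w > 0 = 1.
Sanity: Σ A_w = 16 = 2^4 = 16 ✓.


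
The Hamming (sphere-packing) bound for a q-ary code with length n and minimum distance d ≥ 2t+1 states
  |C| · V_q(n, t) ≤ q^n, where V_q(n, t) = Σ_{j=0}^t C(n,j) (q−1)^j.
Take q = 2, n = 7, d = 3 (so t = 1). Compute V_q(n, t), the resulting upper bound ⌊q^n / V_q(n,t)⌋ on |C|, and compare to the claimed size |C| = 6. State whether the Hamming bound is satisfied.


V_q(n, t) = 8, q^n = 128, Hamming bound = 16, |C| = 6 ≤ bound (satisfied).

Step 1: Compute V_q(n, t) = Σ_{j=0}^1 C(n, j) (q−1)^j.
  j = 0: C(7,0)·(1)^0 = 1·1 = 1.
  j = 1: C(7,1)·(1)^1 = 7·1 = 7.
  V_q(n, t) = 1 + 7 = 8.
Step 2: q^n = 2^7 = 128.
Step 3: Hamming bound ⌊q^n / V_q(n,t)⌋ = ⌊128/8⌋ = 16.
Step 4: Compare |C| = 6 to 16: satisfied.
The claimed |C| lies below the Hamming bound.


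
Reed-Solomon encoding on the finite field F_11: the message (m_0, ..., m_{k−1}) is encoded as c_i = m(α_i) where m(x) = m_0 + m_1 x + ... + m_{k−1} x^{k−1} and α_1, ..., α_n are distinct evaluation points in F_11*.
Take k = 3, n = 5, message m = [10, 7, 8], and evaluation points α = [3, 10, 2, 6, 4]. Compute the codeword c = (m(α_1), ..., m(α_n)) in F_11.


c = [4, 0, 1, 10, 1]

Message polynomial: m(x) = 10 + 7·x + 8·x^2 (mod 11).
For each evaluation point α_i, compute m(α_i) mod 11:
  α_1 = 3: Horner steps 8 → 9 → 4, so m(3) = 4.
  α_2 = 10: Horner steps 8 → 10 → 0, so m(10) = 0.
  α_3 = 2: Horner steps 8 → 1 → 1, so m(2) = 1.
  α_4 = 6: Horner steps 8 → 0 → 10, so m(6) = 10.
  α_5 = 4: Horner steps 8 → 6 → 1, so m(4) = 1.
Codeword c = [4, 0, 1, 10, 1] ∈ F_11^5.


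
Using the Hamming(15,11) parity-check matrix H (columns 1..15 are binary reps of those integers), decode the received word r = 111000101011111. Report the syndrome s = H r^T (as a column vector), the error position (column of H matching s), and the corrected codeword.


s = (0, 1, 0, 1)^T, error position = 5, corrected codeword c = 111010101011111

Compute s = H r^T mod 2 one row at a time:
  s_1 = 0 + 1 + 0 + 1 + 1 + 1 + 1 + 1 = 6 ≡ 0 (mod 2).
  s_2 = 0 + 0 + 0 + 1 + 1 + 1 + 1 + 1 = 5 ≡ 1 (mod 2).
  s_3 = 1 + 1 + 0 + 1 + 0 + 1 + 1 + 1 = 6 ≡ 0 (mod 2).
  s_4 = 1 + 1 + 0 + 1 + 1 + 1 + 1 + 1 = 7 ≡ 1 (mod 2).
s = (0, 1, 0, 1)^T — this equals column 5 of H (binary 0101), so error is at position 5.
Correct: flip bit 5 of r = 111000101011111 to get c = 111010101011111.


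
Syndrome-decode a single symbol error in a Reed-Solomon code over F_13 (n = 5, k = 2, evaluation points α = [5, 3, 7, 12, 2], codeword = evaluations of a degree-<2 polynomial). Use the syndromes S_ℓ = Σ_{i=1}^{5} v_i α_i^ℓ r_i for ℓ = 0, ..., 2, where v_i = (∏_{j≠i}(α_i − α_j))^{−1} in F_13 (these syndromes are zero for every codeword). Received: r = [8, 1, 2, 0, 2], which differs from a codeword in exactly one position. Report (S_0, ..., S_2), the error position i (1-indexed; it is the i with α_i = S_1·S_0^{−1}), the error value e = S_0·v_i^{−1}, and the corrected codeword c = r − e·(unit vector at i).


S = (9, 5, 10), error at position 5, error magnitude e = 11, c = [8, 1, 2, 0, 4].

Step 1: column multipliers v_i = (∏_{j≠i}(α_i − α_j))^{−1} mod 13.
  i = 1 (α = 5): (5−3)(5−7)(5−12)(5−2) = 2·(−2)·(−7)·3 = 84 ≡ 6, so v_1 = 6^{−1} = 11 (mod 13).
  i = 2 (α = 3): (3−5)(3−7)(3−12)(3−2) = (−2)·(−4)·(−9)·1 = −72 ≡ 6, so v_2 = 6^{−1} = 11 (mod 13).
  i = 3 (α = 7): (7−5)(7−3)(7−12)(7−2) = 2·4·(−5)·5 = −200 ≡ 8, so v_3 = 8^{−1} = 5 (mod 13).
  i = 4 (α = 12): (12−5)(12−3)(12−7)(12−2) = 7·9·5·10 = 3150 ≡ 4, so v_4 = 4^{−1} = 10 (mod 13).
  i = 5 (α = 2): (2−5)(2−3)(2−7)(2−12) = (−3)·(−1)·(−5)·(−10) = 150 ≡ 7, so v_5 = 7^{−1} = 2 (mod 13).
  v = [11, 11, 5, 10, 2].
Step 2: syndromes of r = [8, 1, 2, 0, 2] (all sums mod 13).
  S_0 = Σ v_i r_i = 11·8 + 11·1 + 5·2 + 10·0 + 2·2 = 113 ≡ 9.
  S_1 = Σ v_i α_i r_i = 11·5·8 + 11·3·1 + 5·7·2 + 10·12·0 + 2·2·2 = 551 ≡ 5.
  α_i^2 mod 13 = [12, 9, 10, 1, 4].
  S_2 = Σ v_i α_i^2 r_i = 11·12·8 + 11·9·1 + 5·10·2 + 10·1·0 + 2·4·2 = 1271 ≡ 10.
  S = (9, 5, 10) ≠ 0, so r is not a codeword (an error is present).
Step 3: locate the error. For a single error e at position i, S_ℓ = v_i·e·α_i^ℓ, so α_err = S_1/S_0.
  S_0^{−1} = 9^{−1} = 3 (mod 13), so α_err = 5·3 = 15 ≡ 2 = α_5. Error position i = 5.
  Consistency check: S_2/S_1 = 10·8 = 80 ≡ 2 = α_err ✓ (single-error assumption holds).
Step 4: error magnitude e = S_0/v_5 = S_0·∏_{j≠5}(α_5 − α_j) = 9·7 = 63 ≡ 11 (mod 13).
Step 5: correct position 5: c_5 = r_5 − e = 2 − 11 ≡ 4 (mod 13). Hence c = [8, 1, 2, 0, 4].
  Check: interpolating c through the α_i gives m(x) = 10 + 10·x (degree < 2) with m(α_i) = c_i for every i, so c is indeed a codeword.


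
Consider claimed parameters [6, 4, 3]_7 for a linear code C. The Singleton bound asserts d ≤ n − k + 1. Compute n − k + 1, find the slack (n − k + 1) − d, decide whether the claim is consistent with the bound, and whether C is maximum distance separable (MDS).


Singleton RHS = n − k + 1 = 3, slack = 0, bound satisfied, MDS.

Singleton bound: d ≤ n − k + 1.
Here n = 6, k = 4, so n − k + 1 = 3.
Given d = 3, check d ≤ 3: YES.
Slack = (n − k + 1) − d = 0.
The code is MDS (slack = 0).
Description: the claimed parameters are [6, 4, 3]_7; such a code would be MDS (meets Singleton bound).


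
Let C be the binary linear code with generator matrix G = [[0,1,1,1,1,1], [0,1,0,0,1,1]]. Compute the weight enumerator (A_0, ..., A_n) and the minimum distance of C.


Weight distribution: A_0 = 1, A_2 = 1, A_3 = 1, A_5 = 1. Minimum distance d = 2.

Enumerate all 2^2 = 4 messages m ∈ F_2^2.
For each, compute codeword c = mG in F_2^6, then tally its weight.
  m = 00 → c = 000000, weight = 0.
  m = 10 → c = 011111, weight = 5.
  m = 01 → c = 010011, weight = 3.
  m = 11 → c = 001100, weight = 2.
Tally weights:
  weight 0: 1 codewords.
  weight 2: 1 codewords.
  weight 3: 1 codewords.
  weight 5: 1 codewords.
Minimum distance d = smallest w > 0 with A_w > 0 = 2.
Sanity: Σ A_w = 4 = 2^2 = 4 ✓.


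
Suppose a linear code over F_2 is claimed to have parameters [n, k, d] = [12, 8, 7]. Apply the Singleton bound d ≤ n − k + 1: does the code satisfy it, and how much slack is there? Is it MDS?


Singleton RHS = n − k + 1 = 5, slack = -2, bound violated (no such code; not MDS).

Singleton bound: d ≤ n − k + 1.
Here n = 12, k = 8, so n − k + 1 = 5.
Given d = 7, check d ≤ 5: NO.
Slack = (n − k + 1) − d = -2.
The slack is negative: d = 7 exceeds n − k + 1 = 5 by 2, so the Singleton bound is violated and no linear [12, 8, 7]_2 code can exist. In particular it is not MDS (MDS requires d = n − k + 1 exactly).
Description: the claimed parameters are [12, 8, 7]_2; such a code would be impossible (violates the Singleton bound).


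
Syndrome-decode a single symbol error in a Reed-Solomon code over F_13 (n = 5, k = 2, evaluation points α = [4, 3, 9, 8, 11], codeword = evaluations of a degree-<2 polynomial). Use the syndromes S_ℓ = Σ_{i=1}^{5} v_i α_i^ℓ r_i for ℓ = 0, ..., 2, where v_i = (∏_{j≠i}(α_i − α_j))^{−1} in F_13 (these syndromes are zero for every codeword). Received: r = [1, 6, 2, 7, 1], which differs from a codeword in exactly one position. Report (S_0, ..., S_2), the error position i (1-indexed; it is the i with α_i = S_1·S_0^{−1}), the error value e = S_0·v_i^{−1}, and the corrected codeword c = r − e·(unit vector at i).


S = (2, 9, 8), error at position 5, error magnitude e = 9, c = [1, 6, 2, 7, 5].

Step 1: column multipliers v_i = (∏_{j≠i}(α_i − α_j))^{−1} mod 13.
  i = 1 (α = 4): (4−3)(4−9)(4−8)(4−11) = 1·(−5)·(−4)·(−7) = −140 ≡ 3, so v_1 = 3^{−1} = 9 (mod 13).
  i = 2 (α = 3): (3−4)(3−9)(3−8)(3−11) = (−1)·(−6)·(−5)·(−8) = 240 ≡ 6, so v_2 = 6^{−1} = 11 (mod 13).
  i = 3 (α = 9): (9−4)(9−3)(9−8)(9−11) = 5·6·1·(−2) = −60 ≡ 5, so v_3 = 5^{−1} = 8 (mod 13).
  i = 4 (α = 8): (8−4)(8−3)(8−9)(8−11) = 4·5·(−1)·(−3) = 60 ≡ 8, so v_4 = 8^{−1} = 5 (mod 13).
  i = 5 (α = 11): (11−4)(11−3)(11−9)(11−8) = 7·8·2·3 = 336 ≡ 11, so v_5 = 11^{−1} = 6 (mod 13).
  v = [9, 11, 8, 5, 6].
Step 2: syndromes of r = [1, 6, 2, 7, 1] (all sums mod 13).
  S_0 = Σ v_i r_i = 9·1 + 11·6 + 8·2 + 5·7 + 6·1 = 132 ≡ 2.
  S_1 = Σ v_i α_i r_i = 9·4·1 + 11·3·6 + 8·9·2 + 5·8·7 + 6·11·1 = 724 ≡ 9.
  α_i^2 mod 13 = [3, 9, 3, 12, 4].
  S_2 = Σ v_i α_i^2 r_i = 9·3·1 + 11·9·6 + 8·3·2 + 5·12·7 + 6·4·1 = 1113 ≡ 8.
  S = (2, 9, 8) ≠ 0, so r is not a codeword (an error is present).
Step 3: locate the error. For a single error e at position i, S_ℓ = v_i·e·α_i^ℓ, so α_err = S_1/S_0.
  S_0^{−1} = 2^{−1} = 7 (mod 13), so α_err = 9·7 = 63 ≡ 11 = α_5. Error position i = 5.
  Consistency check: S_2/S_1 = 8·3 = 24 ≡ 11 = α_err ✓ (single-error assumption holds).
Step 4: error magnitude e = S_0/v_5 = S_0·∏_{j≠5}(α_5 − α_j) = 2·11 = 22 ≡ 9 (mod 13).
Step 5: correct position 5: c_5 = r_5 − e = 1 − 9 ≡ 5 (mod 13). Hence c = [1, 6, 2, 7, 5].
  Check: interpolating c through the α_i gives m(x) = 8 + 8·x (degree < 2) with m(α_i) = c_i for every i, so c is indeed a codeword.


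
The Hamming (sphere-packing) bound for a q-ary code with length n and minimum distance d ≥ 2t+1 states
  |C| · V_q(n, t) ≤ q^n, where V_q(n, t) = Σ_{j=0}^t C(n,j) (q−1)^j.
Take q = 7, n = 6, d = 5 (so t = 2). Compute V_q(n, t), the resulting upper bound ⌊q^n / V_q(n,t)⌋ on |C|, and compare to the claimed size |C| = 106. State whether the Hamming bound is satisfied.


V_q(n, t) = 577, q^n = 117649, Hamming bound = 203, |C| = 106 ≤ bound (satisfied).

Step 1: Compute V_q(n, t) = Σ_{j=0}^2 C(n, j) (q−1)^j.
  j = 0: C(6,0)·(6)^0 = 1·1 = 1.
  j = 1: C(6,1)·(6)^1 = 6·6 = 36.
  j = 2: C(6,2)·(6)^2 = 15·36 = 540.
  V_q(n, t) = 1 + 36 + 540 = 577.
Step 2: q^n = 7^6 = 117649.
Step 3: Hamming bound ⌊q^n / V_q(n,t)⌋ = ⌊117649/577⌋ = 203.
Step 4: Compare |C| = 106 to 203: satisfied.
The claimed |C| lies below the Hamming bound.


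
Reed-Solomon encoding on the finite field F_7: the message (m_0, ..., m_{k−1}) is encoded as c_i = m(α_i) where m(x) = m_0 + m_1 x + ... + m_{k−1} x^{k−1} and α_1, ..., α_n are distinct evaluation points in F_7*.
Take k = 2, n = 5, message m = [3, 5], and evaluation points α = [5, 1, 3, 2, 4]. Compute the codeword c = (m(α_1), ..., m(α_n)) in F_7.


c = [0, 1, 4, 6, 2]

Message polynomial: m(x) = 3 + 5·x (mod 7).
For each evaluation point α_i, compute m(α_i) mod 7:
  α_1 = 5: Horner steps 5 → 0, so m(5) = 0.
  α_2 = 1: Horner steps 5 → 1, so m(1) = 1.
  α_3 = 3: Horner steps 5 → 4, so m(3) = 4.
  α_4 = 2: Horner steps 5 → 6, so m(2) = 6.
  α_5 = 4: Horner steps 5 → 2, so m(4) = 2.
Codeword c = [0, 1, 4, 6, 2] ∈ F_7^5.


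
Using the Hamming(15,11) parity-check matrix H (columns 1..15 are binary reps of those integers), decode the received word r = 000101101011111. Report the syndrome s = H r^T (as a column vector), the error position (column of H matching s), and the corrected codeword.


s = (0, 1, 1, 1)^T, error position = 7, corrected codeword c = 000101001011111

Compute s = H r^T mod 2 one row at a time:
  s_1 = 0 + 1 + 0 + 1 + 1 + 1 + 1 + 1 = 6 ≡ 0 (mod 2).
  s_2 = 1 + 0 + 1 + 1 + 1 + 1 + 1 + 1 = 7 ≡ 1 (mod 2).
  s_3 = 0 + 0 + 1 + 1 + 0 + 1 + 1 + 1 = 5 ≡ 1 (mod 2).
  s_4 = 0 + 0 + 0 + 1 + 1 + 1 + 1 + 1 = 5 ≡ 1 (mod 2).
s = (0, 1, 1, 1)^T — this equals column 7 of H (binary 0111), so error is at position 7.
Correct: flip bit 7 of r = 000101101011111 to get c = 000101001011111.


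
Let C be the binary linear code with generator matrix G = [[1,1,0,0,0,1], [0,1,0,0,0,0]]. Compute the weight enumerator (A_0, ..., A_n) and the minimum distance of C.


Weight distribution: A_0 = 1, A_1 = 1, A_2 = 1, A_3 = 1. Minimum distance d = 1.

Enumerate all 2^2 = 4 messages m ∈ F_2^2.
For each, compute codeword c = mG in F_2^6, then tally its weight.
  m = 00 → c = 000000, weight = 0.
  m = 10 → c = 110001, weight = 3.
  m = 01 → c = 010000, weight = 1.
  m = 11 → c = 100001, weight = 2.
Tally weights:
  weight 0: 1 codewords.
  weight 1: 1 codewords.
  weight 2: 1 codewords.
  weight 3: 1 codewords.
Minimum distance d = smallest w > 0 with A_w > 0 = 1.
Sanity: Σ A_w = 4 = 2^2 = 4 ✓.


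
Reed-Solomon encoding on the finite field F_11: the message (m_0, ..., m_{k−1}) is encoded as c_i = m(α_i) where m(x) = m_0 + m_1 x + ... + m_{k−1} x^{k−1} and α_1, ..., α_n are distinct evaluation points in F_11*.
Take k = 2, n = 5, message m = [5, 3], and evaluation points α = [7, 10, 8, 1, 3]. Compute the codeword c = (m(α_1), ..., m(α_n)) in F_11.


c = [4, 2, 7, 8, 3]

Message polynomial: m(x) = 5 + 3·x (mod 11).
For each evaluation point α_i, compute m(α_i) mod 11:
  α_1 = 7: Horner steps 3 → 4, so m(7) = 4.
  α_2 = 10: Horner steps 3 → 2, so m(10) = 2.
  α_3 = 8: Horner steps 3 → 7, so m(8) = 7.
  α_4 = 1: Horner steps 3 → 8, so m(1) = 8.
  α_5 = 3: Horner steps 3 → 3, so m(3) = 3.
Codeword c = [4, 2, 7, 8, 3] ∈ F_11^5.


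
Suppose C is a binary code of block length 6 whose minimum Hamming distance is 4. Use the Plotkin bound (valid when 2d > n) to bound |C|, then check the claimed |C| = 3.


Plotkin bound M ≤ 4; given |C| = 3 ≤ bound (satisfied).

Check applicability: 2d = 8, n = 6.
2d − n = 2 > 0, so Plotkin applies.
Compute d/(2d−n) = 4/2 ≈ 2.0000.
⌊d/(2d−n)⌋ = 2.
Plotkin bound: M ≤ 2·2 = 4.
Given |C| = 3, check: satisfied.
This |C| is below the Plotkin bound.


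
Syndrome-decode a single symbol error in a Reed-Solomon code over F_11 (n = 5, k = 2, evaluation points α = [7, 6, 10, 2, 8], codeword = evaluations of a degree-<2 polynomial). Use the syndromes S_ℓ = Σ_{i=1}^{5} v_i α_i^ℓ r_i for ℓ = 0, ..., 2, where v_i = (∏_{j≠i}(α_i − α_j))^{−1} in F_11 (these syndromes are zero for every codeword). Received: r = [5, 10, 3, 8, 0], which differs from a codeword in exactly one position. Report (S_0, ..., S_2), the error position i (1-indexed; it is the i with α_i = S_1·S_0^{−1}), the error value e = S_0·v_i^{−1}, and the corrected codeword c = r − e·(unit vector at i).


S = (7, 4, 7), error at position 3, error magnitude e = 2, c = [5, 10, 1, 8, 0].

Step 1: column multipliers v_i = (∏_{j≠i}(α_i − α_j))^{−1} mod 11.
  i = 1 (α = 7): (7−6)(7−10)(7−2)(7−8) = 1·(−3)·5·(−1) = 15 ≡ 4, so v_1 = 4^{−1} = 3 (mod 11).
  i = 2 (α = 6): (6−7)(6−10)(6−2)(6−8) = (−1)·(−4)·4·(−2) = −32 ≡ 1, so v_2 = 1^{−1} = 1 (mod 11).
  i = 3 (α = 10): (10−7)(10−6)(10−2)(10−8) = 3·4·8·2 = 192 ≡ 5, so v_3 = 5^{−1} = 9 (mod 11).
  i = 4 (α = 2): (2−7)(2−6)(2−10)(2−8) = (−5)·(−4)·(−8)·(−6) = 960 ≡ 3, so v_4 = 3^{−1} = 4 (mod 11).
  i = 5 (α = 8): (8−7)(8−6)(8−10)(8−2) = 1·2·(−2)·6 = −24 ≡ 9, so v_5 = 9^{−1} = 5 (mod 11).
  v = [3, 1, 9, 4, 5].
Step 2: syndromes of r = [5, 10, 3, 8, 0] (all sums mod 11).
  S_0 = Σ v_i r_i = 3·5 + 1·10 + 9·3 + 4·8 + 5·0 = 84 ≡ 7.
  S_1 = Σ v_i α_i r_i = 3·7·5 + 1·6·10 + 9·10·3 + 4·2·8 + 5·8·0 = 499 ≡ 4.
  α_i^2 mod 11 = [5, 3, 1, 4, 9].
  S_2 = Σ v_i α_i^2 r_i = 3·5·5 + 1·3·10 + 9·1·3 + 4·4·8 + 5·9·0 = 260 ≡ 7.
  S = (7, 4, 7) ≠ 0, so r is not a codeword (an error is present).
Step 3: locate the error. For a single error e at position i, S_ℓ = v_i·e·α_i^ℓ, so α_err = S_1/S_0.
  S_0^{−1} = 7^{−1} = 8 (mod 11), so α_err = 4·8 = 32 ≡ 10 = α_3. Error position i = 3.
  Consistency check: S_2/S_1 = 7·3 = 21 ≡ 10 = α_err ✓ (single-error assumption holds).
Step 4: error magnitude e = S_0/v_3 = S_0·∏_{j≠3}(α_3 − α_j) = 7·5 = 35 ≡ 2 (mod 11).
Step 5: correct position 3: c_3 = r_3 − e = 3 − 2 ≡ 1 (mod 11). Hence c = [5, 10, 1, 8, 0].
  Check: interpolating c through the α_i gives m(x) = 7 + 6·x (degree < 2) with m(α_i) = c_i for every i, so c is indeed a codeword.


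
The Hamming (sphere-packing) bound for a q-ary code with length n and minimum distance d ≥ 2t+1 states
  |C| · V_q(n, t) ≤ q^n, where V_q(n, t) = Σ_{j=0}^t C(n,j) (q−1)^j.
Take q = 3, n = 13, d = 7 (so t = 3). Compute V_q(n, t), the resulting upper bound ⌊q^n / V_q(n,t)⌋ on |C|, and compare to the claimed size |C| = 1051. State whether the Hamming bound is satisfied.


V_q(n, t) = 2627, q^n = 1594323, Hamming bound = 606, |C| = 1051 > bound (violated).

Step 1: Compute V_q(n, t) = Σ_{j=0}^3 C(n, j) (q−1)^j.
  j = 0: C(13,0)·(2)^0 = 1·1 = 1.
  j = 1: C(13,1)·(2)^1 = 13·2 = 26.
  j = 2: C(13,2)·(2)^2 = 78·4 = 312.
  j = 3: C(13,3)·(2)^3 = 286·8 = 2288.
  V_q(n, t) = 1 + 26 + 312 + 2288 = 2627.
Step 2: q^n = 3^13 = 1594323.
Step 3: Hamming bound ⌊q^n / V_q(n,t)⌋ = ⌊1594323/2627⌋ = 606.
Step 4: Compare |C| = 1051 to 606: violated.
The claimed |C| lies above the Hamming bound, so no 3-ary code of length 13 with d ≥ 7 can have 1051 codewords.


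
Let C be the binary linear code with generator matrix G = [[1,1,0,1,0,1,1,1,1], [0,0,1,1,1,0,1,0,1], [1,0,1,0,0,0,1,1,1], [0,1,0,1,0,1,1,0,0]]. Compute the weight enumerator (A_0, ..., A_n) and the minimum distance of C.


Weight distribution: A_0 = 1, A_2 = 1, A_3 = 2, A_4 = 3, A_5 = 4, A_6 = 3, A_7 = 2. Minimum distance d = 2.

Enumerate all 2^4 = 16 messages m ∈ F_2^4.
For each, compute codeword c = mG in F_2^9, then tally its weight.
  m = 0000 → c = 000000000, weight = 0.
  m = 1000 → c = 110101111, weight = 7.
  m = 0100 → c = 001110101, weight = 5.
  m = 1100 → c = 111011010, weight = 6.
  m = 0010 → c = 101000111, weight = 5.
  m = 1010 → c = 011101000, weight = 4.
  m = 0110 → c = 100110010, weight = 4.
  m = 1110 → c = 010011101, weight = 5.
  m = 0001 → c = 010101100, weight = 4.
  m = 1001 → c = 100000011, weight = 3.
  m = 0101 → c = 011011001, weight = 5.
  m = 1101 → c = 101110110, weight = 6.
  m = 0011 → c = 111101011, weight = 7.
  m = 1011 → c = 001000100, weight = 2.
  m = 0111 → c = 110011110, weight = 6.
  m = 1111 → c = 000110001, weight = 3.
Tally weights:
  weight 0: 1 codewords.
  weight 2: 1 codewords.
  weight 3: 2 codewords.
  weight 4: 3 codewords.
  weight 5: 4 codewords.
  weight 6: 3 codewords.
  weight 7: 2 codewords.
Minimum distance d = smallest w > 0 with A_w > 0 = 2.
Sanity: Σ A_w = 16 = 2^4 = 16 ✓.


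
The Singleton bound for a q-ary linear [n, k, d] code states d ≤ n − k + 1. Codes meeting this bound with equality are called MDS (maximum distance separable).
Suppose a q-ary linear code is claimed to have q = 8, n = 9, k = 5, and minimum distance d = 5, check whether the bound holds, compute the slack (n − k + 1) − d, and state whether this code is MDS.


Singleton RHS = n − k + 1 = 5, slack = 0, bound satisfied, MDS.

Singleton bound: d ≤ n − k + 1.
Here n = 9, k = 5, so n − k + 1 = 5.
Given d = 5, check d ≤ 5: YES.
Slack = (n − k + 1) − d = 0.
The code is MDS (slack = 0).
Description: the claimed parameters are [9, 5, 5]_8; such a code would be MDS (meets Singleton bound).


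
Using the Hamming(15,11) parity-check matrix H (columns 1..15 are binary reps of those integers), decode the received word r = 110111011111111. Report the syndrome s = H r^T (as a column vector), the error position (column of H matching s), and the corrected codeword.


s = (0, 1, 0, 0)^T, error position = 4, corrected codeword c = 110011011111111

Compute s = H r^T mod 2 one row at a time:
  s_1 = 1 + 1 + 1 + 1 + 1 + 1 + 1 + 1 = 8 ≡ 0 (mod 2).
  s_2 = 1 + 1 + 1 + 0 + 1 + 1 + 1 + 1 = 7 ≡ 1 (mod 2).
  s_3 = 1 + 0 + 1 + 0 + 1 + 1 + 1 + 1 = 6 ≡ 0 (mod 2).
  s_4 = 1 + 0 + 1 + 0 + 1 + 1 + 1 + 1 = 6 ≡ 0 (mod 2).
s = (0, 1, 0, 0)^T — this equals column 4 of H (binary 0100), so error is at position 4.
Correct: flip bit 4 of r = 110111011111111 to get c = 110011011111111.
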